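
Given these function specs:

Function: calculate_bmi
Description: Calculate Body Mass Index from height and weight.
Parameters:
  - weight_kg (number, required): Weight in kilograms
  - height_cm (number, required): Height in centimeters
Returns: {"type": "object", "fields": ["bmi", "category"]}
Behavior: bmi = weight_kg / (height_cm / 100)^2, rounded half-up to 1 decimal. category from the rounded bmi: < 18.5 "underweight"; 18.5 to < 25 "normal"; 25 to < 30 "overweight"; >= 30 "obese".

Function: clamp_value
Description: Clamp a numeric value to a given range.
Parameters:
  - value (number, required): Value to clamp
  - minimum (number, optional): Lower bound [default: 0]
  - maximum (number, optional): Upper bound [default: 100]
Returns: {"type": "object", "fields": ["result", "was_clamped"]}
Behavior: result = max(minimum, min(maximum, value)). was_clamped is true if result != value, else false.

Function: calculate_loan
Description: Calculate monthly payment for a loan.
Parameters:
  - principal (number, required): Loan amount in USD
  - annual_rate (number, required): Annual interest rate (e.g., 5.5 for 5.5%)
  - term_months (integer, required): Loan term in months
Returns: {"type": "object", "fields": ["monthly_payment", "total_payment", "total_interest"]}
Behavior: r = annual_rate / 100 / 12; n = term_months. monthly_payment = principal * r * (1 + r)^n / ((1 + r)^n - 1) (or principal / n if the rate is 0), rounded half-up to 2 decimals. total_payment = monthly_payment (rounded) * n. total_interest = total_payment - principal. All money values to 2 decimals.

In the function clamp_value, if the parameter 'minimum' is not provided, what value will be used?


The clamp_value spec declares:
  - minimum (number, optional): Lower bound [default: 0]
Default:
0


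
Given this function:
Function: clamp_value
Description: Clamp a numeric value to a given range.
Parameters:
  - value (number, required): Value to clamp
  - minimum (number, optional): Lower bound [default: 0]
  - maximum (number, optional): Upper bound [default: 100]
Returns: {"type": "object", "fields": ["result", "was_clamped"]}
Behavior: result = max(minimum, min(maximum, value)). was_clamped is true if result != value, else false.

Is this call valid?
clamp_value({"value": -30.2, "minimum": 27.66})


Checking all required parameters present and types match... All valid.
Valid


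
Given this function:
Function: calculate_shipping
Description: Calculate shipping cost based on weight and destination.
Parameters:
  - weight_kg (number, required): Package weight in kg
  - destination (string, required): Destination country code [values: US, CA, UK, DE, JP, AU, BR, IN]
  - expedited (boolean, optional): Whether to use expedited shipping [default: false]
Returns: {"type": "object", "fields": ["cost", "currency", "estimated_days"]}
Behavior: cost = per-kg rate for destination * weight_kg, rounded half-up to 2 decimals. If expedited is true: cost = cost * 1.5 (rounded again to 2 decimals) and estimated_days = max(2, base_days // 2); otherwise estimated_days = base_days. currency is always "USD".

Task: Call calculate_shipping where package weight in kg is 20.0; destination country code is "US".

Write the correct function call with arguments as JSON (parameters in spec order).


Mapping each described value to its parameter name:
  'Package weight in kg' -> weight_kg = 20.0
  'Destination country code' -> destination = "US"
calculate_shipping({"weight_kg": 20.0, "destination": "US"})


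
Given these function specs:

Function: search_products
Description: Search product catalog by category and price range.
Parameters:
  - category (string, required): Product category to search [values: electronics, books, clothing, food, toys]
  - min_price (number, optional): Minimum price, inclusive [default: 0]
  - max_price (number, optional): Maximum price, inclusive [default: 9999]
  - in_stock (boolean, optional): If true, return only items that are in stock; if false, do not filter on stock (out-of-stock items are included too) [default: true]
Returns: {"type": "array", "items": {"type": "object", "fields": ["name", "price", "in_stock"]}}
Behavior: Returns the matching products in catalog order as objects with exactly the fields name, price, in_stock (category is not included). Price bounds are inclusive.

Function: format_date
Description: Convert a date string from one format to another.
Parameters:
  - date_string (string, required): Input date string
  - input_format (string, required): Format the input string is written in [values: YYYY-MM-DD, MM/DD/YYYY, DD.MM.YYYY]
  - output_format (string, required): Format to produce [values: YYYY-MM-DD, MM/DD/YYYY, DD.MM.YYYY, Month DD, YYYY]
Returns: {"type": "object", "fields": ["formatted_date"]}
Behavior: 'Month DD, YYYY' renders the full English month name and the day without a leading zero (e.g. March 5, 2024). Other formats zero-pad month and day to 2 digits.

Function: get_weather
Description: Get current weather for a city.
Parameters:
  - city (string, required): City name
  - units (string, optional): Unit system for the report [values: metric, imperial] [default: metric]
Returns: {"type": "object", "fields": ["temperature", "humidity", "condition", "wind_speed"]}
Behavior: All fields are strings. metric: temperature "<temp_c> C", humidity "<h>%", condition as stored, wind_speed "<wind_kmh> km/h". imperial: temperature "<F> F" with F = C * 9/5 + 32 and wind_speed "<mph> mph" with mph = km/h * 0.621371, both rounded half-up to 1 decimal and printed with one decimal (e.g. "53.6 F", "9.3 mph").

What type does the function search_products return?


The search_products spec declares Returns: {"type": "array", "items": {"type": "object", "fields": ["name", "price", "in_stock"]}}
Type:
array


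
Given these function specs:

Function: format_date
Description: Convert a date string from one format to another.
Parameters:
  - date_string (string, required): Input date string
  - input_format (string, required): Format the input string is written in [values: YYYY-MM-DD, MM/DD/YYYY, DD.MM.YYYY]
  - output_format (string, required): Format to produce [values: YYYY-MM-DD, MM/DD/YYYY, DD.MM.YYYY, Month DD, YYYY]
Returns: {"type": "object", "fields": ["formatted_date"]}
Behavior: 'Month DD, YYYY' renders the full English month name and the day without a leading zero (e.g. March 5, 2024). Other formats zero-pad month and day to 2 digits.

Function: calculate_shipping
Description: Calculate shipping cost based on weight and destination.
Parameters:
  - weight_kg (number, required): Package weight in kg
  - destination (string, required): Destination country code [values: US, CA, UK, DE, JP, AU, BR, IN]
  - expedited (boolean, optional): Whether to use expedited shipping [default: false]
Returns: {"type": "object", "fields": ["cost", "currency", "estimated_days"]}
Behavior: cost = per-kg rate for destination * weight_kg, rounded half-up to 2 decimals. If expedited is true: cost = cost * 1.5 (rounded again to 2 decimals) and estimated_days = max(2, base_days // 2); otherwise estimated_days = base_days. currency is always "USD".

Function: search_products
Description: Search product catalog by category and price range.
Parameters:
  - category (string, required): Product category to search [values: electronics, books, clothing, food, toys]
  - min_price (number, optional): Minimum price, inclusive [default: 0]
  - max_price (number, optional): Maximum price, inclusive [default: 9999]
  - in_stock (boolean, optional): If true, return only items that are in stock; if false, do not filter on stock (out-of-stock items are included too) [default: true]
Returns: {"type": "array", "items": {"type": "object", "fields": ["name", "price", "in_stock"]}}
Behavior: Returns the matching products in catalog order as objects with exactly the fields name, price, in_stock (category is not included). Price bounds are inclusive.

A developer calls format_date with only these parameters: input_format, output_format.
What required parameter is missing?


Required parameters: date_string, input_format, output_format
Provided: input_format, output_format
Missing: date_string
date_string


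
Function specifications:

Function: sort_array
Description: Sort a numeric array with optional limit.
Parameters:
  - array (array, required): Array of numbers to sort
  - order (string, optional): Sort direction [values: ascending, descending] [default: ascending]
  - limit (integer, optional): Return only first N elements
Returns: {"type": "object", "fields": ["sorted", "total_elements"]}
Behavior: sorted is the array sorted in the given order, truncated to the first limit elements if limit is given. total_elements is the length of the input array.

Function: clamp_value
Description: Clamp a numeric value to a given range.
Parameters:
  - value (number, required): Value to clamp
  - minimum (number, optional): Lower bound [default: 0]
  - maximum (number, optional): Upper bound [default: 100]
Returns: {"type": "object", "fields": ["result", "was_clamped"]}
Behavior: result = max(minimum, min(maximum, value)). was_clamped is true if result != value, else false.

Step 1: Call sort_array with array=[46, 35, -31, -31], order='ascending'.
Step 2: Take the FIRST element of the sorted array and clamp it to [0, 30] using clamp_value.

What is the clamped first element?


Step 1: sort_array(order=ascending)
  sorted: [-31, -31, 35, 46]
  -> first element = -31
Step 2: clamp_value(value=-31, minimum=0, maximum=30)
  result = max(0, min(30, -31)) = max(0, -31) = 0
  was_clamped = (0 != -31) = true
  -> result = 0
0


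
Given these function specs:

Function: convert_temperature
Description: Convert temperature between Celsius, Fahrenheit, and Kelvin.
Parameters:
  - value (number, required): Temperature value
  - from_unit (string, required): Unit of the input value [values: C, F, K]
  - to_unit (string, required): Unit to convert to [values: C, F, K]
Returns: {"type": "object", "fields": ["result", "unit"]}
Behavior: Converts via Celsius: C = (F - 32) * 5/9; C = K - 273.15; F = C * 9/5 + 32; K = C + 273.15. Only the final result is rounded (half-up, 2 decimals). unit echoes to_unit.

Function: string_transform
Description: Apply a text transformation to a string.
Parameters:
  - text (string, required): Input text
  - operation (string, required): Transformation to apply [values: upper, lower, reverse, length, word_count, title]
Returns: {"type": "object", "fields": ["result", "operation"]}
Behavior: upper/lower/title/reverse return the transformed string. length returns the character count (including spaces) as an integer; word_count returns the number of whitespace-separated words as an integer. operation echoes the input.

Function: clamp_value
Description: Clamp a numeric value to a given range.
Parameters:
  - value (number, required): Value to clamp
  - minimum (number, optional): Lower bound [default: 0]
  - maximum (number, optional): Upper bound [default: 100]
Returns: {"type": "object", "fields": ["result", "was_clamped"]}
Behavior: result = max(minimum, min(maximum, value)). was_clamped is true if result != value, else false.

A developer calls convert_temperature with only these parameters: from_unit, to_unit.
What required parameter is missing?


Required parameters: value, from_unit, to_unit
Provided: from_unit, to_unit
Missing: value
value


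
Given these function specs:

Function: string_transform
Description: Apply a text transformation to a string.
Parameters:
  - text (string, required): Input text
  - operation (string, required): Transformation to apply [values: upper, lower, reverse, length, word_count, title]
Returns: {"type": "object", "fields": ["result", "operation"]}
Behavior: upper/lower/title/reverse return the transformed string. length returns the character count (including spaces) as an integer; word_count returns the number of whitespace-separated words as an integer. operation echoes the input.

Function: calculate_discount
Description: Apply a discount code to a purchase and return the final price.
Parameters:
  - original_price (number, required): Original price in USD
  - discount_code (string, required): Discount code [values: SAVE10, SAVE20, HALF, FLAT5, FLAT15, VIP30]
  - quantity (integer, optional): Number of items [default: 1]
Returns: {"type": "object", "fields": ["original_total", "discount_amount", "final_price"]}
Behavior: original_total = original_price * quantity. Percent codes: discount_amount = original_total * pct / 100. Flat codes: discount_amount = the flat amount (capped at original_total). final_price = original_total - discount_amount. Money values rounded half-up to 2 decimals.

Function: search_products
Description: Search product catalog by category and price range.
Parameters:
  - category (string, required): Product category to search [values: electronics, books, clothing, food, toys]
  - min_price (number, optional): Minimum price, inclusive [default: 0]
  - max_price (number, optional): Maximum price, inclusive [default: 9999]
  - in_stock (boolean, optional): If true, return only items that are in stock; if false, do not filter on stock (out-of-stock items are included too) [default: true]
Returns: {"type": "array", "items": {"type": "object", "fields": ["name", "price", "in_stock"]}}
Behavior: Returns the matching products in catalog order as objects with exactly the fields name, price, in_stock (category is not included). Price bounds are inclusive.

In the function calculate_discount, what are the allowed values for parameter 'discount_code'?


The calculate_discount spec declares:
  - discount_code (string, required): Discount code [values: SAVE10, SAVE20, HALF, FLAT5, FLAT15, VIP30]
Allowed values:
SAVE10, SAVE20, HALF, FLAT5, FLAT15, VIP30


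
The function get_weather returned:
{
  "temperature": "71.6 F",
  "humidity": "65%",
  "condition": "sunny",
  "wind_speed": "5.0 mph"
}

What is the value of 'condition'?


sunny


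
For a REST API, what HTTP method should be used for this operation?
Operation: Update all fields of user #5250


GET = read, POST = create, PUT = update/replace, DELETE = remove
This operation is an update/replace.
PUT


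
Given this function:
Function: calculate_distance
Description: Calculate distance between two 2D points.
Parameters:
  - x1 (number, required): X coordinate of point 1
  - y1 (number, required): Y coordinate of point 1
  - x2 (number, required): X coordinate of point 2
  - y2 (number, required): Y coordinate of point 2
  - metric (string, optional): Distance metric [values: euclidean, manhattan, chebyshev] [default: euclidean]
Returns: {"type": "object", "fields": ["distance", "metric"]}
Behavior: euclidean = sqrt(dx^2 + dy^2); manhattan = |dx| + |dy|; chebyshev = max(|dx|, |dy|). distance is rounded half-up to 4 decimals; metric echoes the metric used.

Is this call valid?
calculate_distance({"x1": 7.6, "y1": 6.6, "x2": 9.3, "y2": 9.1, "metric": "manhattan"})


Checking all required parameters present and types match... All valid.
Valid


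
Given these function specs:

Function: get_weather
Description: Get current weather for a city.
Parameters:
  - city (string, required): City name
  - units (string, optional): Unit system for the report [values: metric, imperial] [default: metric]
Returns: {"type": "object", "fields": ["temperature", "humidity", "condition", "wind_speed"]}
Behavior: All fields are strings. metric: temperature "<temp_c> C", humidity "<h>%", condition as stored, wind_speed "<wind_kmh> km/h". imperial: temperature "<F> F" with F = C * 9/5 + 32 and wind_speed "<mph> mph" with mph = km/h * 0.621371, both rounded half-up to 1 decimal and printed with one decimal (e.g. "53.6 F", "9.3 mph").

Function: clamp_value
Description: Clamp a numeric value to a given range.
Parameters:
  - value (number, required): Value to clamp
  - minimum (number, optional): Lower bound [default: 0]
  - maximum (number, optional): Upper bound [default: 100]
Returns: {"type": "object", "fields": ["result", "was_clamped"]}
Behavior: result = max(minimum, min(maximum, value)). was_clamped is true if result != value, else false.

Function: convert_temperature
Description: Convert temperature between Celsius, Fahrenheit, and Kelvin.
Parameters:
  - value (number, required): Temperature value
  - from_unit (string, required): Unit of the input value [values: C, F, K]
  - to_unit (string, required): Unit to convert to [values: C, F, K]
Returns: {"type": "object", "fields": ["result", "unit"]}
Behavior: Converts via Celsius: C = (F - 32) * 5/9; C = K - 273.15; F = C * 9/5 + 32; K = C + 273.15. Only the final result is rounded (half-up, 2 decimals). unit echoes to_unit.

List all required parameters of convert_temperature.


Parameters of convert_temperature and their required/optional flag:
  value: required
  from_unit: required
  to_unit: required
from_unit, to_unit, value


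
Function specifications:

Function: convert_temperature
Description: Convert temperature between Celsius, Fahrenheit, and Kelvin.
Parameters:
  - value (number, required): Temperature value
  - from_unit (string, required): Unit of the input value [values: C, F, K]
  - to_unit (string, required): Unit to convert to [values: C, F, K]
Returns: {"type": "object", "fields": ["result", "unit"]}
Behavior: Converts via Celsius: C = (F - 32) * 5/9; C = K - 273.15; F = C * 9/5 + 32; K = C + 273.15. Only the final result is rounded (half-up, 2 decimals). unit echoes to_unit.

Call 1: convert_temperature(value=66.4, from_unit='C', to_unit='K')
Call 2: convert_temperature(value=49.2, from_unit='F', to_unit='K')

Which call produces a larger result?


Call 1:
  Input already in C: 66.4
  To K: 66.4 + 273.15 = 339.55
  Round to 2 decimals: 339.55
  -> 339.55 K
Call 2:
  To C: (49.2 - 32) * 5/9 = 9.555556
  To K: 9.555556 + 273.15 = 282.705556
  Round to 2 decimals: 282.71
  -> 282.71 K
Call 1 (339.55 K)


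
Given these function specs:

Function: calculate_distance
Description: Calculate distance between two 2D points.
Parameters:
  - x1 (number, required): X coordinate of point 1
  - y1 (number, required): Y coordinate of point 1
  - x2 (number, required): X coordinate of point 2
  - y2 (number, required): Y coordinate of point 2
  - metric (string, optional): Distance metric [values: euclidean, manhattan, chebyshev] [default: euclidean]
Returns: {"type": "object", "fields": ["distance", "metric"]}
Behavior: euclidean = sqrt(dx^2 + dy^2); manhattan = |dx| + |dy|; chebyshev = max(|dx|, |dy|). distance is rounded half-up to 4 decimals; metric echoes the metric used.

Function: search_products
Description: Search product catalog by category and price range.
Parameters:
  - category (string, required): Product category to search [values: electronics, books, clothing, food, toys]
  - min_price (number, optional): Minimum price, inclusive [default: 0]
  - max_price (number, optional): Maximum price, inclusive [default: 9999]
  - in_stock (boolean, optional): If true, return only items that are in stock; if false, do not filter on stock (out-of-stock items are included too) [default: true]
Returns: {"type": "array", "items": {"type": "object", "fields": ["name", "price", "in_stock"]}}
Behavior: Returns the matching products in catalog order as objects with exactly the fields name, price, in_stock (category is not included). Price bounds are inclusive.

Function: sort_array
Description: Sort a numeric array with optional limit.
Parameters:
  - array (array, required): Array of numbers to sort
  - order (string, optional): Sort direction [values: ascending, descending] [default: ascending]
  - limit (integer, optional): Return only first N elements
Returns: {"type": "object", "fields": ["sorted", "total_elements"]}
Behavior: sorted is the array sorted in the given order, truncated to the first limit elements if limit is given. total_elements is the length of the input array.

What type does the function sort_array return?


The sort_array spec declares Returns: {"type": "object", "fields": ["sorted", "total_elements"]}
Type:
object


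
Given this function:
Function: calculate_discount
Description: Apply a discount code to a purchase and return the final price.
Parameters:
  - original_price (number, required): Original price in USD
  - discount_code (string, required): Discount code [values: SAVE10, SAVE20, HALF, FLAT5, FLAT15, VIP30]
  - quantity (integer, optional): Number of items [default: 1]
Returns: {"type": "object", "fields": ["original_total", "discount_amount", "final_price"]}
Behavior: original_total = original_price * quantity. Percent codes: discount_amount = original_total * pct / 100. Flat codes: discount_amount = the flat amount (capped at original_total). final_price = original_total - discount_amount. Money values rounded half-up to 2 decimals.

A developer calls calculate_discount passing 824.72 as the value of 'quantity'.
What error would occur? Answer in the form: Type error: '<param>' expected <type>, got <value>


Spec: 'quantity' is declared as integer; 824.72 is a non-integer number.
Type error: 'quantity' expected integer, got 824.72


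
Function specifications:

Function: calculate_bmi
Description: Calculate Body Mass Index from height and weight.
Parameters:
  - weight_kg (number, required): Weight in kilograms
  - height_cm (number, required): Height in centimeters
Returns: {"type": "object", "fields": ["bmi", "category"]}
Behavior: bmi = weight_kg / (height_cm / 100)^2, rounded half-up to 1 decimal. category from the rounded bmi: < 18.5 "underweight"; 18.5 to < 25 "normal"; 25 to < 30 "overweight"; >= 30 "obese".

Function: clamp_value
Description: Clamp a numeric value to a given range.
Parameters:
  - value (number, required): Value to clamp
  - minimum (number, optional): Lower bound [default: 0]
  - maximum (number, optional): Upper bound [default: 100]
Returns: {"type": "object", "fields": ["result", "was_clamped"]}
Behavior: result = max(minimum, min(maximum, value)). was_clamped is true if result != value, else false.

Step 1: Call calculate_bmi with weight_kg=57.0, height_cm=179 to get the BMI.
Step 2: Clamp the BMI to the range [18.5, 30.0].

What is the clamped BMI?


Step 1: calculate_bmi(weight_kg=57.0, height_cm=179)
  height_m = 179 / 100 = 1.79
  bmi = 57.0 / 1.79^2 = 57.0 / 3.2041 = 17.789707 -> 17.8
  17.8 < 18.5 -> underweight
  -> bmi = 17.8
Step 2: clamp_value(value=17.8, minimum=18.5, maximum=30.0)
  result = max(18.5, min(30.0, 17.8)) = max(18.5, 17.8) = 18.5
  was_clamped = (18.5 != 17.8) = true
  -> result = 18.5
18.5


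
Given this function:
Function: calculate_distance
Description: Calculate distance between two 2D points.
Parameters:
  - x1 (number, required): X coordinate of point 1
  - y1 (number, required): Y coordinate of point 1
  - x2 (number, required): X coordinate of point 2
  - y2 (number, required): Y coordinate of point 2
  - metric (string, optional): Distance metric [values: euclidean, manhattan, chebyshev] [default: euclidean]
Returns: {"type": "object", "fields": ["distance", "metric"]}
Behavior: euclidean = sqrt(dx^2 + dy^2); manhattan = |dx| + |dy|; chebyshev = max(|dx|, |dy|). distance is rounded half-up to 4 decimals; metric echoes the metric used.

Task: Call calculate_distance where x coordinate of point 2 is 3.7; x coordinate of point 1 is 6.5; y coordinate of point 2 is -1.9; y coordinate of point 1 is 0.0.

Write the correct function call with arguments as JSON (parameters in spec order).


Mapping each described value to its parameter name:
  'X coordinate of point 2' -> x2 = 3.7
  'X coordinate of point 1' -> x1 = 6.5
  'Y coordinate of point 2' -> y2 = -1.9
  'Y coordinate of point 1' -> y1 = 0.0
calculate_distance({"x1": 6.5, "y1": 0.0, "x2": 3.7, "y2": -1.9})


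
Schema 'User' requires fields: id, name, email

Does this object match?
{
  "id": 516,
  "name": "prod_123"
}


Checking required fields...
Missing: email
Invalid - missing required field 'email'


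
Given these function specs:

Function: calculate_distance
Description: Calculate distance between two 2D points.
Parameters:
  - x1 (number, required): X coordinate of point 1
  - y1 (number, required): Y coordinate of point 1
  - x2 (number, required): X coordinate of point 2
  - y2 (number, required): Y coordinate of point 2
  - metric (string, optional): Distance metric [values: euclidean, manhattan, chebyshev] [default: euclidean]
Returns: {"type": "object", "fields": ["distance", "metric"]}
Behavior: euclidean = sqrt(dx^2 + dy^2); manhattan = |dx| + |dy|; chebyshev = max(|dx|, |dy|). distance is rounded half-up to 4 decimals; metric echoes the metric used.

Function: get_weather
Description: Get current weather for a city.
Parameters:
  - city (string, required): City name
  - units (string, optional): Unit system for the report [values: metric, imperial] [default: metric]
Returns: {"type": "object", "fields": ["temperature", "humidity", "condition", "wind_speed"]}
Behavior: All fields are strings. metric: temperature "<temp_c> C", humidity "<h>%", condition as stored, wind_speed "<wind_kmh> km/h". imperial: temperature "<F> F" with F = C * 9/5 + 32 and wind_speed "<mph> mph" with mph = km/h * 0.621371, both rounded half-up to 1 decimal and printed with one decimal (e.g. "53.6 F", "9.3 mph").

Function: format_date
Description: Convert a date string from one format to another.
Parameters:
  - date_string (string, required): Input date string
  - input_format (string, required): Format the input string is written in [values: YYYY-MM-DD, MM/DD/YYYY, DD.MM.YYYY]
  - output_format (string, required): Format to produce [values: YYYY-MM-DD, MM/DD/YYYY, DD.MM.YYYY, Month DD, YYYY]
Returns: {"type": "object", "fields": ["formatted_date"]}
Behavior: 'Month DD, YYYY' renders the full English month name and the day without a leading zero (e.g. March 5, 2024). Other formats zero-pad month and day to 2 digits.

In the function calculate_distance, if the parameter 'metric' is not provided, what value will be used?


The calculate_distance spec declares:
  - metric (string, optional): Distance metric [values: euclidean, manhattan, chebyshev] [default: euclidean]
Default:
euclidean


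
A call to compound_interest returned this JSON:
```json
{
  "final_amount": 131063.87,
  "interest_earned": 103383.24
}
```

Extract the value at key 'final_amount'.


131063.87


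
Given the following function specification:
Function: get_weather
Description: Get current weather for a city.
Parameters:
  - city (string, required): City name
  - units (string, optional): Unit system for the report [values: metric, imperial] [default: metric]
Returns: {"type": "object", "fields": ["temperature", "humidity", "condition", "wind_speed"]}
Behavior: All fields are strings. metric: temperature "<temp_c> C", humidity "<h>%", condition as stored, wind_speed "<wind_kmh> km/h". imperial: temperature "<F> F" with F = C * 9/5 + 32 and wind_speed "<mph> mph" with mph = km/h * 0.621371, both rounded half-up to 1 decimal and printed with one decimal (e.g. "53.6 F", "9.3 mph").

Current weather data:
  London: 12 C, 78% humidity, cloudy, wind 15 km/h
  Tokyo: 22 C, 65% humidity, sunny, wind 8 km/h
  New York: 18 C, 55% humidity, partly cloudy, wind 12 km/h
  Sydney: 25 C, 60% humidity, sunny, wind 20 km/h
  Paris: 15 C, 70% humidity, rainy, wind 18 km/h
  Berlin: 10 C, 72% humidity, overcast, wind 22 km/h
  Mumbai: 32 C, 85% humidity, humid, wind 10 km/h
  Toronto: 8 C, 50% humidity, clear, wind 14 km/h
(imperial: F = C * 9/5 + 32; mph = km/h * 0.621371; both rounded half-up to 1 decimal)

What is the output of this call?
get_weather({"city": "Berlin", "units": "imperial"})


Berlin record: 10 C, 72%, overcast, 22 km/h
imperial: temperature = 10 * 9/5 + 32 = 50 -> 50.0 F
imperial: wind_speed = 22 * 0.621371 = 13.670162 -> 13.7 mph
Output:
{"temperature": "50.0 F", "humidity": "72%", "condition": "overcast", "wind_speed": "13.7 mph"}


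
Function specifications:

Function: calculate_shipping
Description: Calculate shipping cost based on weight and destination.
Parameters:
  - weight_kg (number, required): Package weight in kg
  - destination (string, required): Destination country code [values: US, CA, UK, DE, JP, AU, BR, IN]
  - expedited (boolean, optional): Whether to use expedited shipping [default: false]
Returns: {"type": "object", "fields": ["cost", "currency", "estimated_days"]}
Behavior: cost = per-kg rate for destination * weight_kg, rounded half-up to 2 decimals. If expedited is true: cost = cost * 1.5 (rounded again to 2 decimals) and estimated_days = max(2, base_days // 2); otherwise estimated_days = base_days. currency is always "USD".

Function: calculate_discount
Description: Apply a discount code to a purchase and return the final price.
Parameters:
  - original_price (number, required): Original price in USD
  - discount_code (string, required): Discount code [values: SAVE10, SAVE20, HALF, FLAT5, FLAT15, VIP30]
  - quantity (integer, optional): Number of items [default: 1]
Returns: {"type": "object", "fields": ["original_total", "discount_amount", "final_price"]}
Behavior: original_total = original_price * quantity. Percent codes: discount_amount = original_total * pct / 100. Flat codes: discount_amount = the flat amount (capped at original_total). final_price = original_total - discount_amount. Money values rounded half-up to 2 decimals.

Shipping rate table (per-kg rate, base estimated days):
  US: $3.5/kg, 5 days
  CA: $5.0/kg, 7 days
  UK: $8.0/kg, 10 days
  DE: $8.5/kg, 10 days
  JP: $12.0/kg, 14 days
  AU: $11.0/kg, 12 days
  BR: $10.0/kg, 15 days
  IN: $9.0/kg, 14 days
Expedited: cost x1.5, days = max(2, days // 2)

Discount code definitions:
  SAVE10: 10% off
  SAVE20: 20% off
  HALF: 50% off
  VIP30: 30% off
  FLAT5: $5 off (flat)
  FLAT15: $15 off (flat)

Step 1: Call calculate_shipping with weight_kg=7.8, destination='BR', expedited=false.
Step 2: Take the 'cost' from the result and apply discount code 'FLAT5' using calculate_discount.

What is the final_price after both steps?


Step 1: calculate_shipping(weight_kg=7.8, destination=BR, expedited=false)
  Rate for BR: $10.0/kg, base 15 days
  cost = 10.0 * 7.8 = 78 -> 78.00
  expedited not set/false: estimated_days = 15
  -> cost = 78.00 USD
Step 2: calculate_discount(original_price=78.0, discount_code=FLAT5, quantity=1)
  original_total = 78.0 * 1 = 78.00
  FLAT5 = $5 flat: discount_amount = min(5.00, 78.00) = 5.00
  final_price = 78.00 - 5.00 = 73.00
  -> final_price = 73.00
$73.00


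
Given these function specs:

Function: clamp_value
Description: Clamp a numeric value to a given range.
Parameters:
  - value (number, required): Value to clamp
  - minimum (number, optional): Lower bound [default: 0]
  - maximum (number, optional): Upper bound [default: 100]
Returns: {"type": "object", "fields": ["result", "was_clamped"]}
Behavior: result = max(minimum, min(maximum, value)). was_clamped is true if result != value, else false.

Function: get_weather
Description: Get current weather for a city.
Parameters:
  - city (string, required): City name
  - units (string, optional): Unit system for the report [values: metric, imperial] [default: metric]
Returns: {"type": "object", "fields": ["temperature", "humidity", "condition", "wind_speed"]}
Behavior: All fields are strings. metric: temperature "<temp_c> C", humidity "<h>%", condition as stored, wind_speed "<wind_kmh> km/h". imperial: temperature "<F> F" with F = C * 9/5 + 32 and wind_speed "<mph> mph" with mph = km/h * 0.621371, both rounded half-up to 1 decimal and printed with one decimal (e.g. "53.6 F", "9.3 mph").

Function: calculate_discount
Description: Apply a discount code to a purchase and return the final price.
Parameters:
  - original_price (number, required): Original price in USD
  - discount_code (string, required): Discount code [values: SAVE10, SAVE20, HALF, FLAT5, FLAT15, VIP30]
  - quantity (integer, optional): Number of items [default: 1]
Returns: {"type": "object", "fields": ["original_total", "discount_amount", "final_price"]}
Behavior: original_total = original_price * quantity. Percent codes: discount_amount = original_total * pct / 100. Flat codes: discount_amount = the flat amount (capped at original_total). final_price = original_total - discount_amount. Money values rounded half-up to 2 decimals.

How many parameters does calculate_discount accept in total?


Parameters of calculate_discount: original_price (required), discount_code (required), quantity (optional)
Total:
3


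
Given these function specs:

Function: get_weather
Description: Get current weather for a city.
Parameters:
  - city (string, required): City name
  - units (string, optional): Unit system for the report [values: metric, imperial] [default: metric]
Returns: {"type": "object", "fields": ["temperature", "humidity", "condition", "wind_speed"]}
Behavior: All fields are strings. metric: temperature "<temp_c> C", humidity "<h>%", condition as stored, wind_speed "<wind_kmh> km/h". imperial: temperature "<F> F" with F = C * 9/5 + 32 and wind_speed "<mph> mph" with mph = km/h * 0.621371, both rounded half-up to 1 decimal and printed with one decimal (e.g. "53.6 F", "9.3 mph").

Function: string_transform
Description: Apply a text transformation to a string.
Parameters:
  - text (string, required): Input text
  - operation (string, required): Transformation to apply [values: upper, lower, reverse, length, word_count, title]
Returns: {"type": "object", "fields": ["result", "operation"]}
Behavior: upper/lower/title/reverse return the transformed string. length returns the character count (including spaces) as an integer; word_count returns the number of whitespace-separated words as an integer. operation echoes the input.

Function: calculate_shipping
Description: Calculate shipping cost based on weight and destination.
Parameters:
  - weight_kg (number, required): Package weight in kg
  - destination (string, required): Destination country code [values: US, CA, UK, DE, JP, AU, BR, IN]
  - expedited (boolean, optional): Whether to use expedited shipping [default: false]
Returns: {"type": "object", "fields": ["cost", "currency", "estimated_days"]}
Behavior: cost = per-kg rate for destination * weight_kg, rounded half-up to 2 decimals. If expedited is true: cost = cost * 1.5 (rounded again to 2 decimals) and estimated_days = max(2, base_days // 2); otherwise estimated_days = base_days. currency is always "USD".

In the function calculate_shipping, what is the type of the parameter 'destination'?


The calculate_shipping spec declares:
  - destination (string, required): Destination country code [values: US, CA, UK, DE, JP, AU, BR, IN]
Type:
string


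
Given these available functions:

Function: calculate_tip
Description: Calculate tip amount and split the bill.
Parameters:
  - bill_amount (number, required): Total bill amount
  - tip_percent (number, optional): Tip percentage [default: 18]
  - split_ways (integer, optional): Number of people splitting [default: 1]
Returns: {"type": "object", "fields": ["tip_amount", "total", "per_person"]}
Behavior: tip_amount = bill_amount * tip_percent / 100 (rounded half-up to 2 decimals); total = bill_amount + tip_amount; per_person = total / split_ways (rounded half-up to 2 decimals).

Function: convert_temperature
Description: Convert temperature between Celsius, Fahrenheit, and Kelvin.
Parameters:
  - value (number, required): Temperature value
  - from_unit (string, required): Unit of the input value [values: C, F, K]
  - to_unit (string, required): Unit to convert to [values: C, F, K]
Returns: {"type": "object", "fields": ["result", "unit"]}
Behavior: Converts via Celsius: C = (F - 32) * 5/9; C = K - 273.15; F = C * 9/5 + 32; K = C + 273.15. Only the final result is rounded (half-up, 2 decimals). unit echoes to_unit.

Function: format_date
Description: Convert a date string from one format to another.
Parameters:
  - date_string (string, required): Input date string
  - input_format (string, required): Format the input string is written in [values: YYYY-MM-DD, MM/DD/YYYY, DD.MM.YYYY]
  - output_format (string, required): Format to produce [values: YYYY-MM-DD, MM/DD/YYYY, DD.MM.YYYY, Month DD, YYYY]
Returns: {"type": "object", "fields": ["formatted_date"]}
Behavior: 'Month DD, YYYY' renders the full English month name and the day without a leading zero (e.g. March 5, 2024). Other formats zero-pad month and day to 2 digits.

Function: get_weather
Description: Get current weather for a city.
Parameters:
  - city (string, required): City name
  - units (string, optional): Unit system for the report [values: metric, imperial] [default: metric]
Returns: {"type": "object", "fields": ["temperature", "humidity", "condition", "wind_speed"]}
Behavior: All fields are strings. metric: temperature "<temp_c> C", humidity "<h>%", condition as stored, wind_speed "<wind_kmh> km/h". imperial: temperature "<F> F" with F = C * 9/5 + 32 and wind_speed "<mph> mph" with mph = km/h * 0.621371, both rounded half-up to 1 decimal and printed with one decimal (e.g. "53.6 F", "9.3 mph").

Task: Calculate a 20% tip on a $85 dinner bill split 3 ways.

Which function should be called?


The task needs a function whose description is: Calculate tip amount and split the bill.
calculate_tip


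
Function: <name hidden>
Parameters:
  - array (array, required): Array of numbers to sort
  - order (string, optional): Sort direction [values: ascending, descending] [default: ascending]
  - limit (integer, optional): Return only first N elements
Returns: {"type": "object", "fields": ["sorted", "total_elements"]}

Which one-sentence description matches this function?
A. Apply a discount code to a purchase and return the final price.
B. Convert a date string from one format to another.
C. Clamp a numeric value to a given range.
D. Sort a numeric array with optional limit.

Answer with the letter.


Parameters array, order, limit and return ["sorted", "total_elements"] fit: Sort a numeric array with optional limit.
D


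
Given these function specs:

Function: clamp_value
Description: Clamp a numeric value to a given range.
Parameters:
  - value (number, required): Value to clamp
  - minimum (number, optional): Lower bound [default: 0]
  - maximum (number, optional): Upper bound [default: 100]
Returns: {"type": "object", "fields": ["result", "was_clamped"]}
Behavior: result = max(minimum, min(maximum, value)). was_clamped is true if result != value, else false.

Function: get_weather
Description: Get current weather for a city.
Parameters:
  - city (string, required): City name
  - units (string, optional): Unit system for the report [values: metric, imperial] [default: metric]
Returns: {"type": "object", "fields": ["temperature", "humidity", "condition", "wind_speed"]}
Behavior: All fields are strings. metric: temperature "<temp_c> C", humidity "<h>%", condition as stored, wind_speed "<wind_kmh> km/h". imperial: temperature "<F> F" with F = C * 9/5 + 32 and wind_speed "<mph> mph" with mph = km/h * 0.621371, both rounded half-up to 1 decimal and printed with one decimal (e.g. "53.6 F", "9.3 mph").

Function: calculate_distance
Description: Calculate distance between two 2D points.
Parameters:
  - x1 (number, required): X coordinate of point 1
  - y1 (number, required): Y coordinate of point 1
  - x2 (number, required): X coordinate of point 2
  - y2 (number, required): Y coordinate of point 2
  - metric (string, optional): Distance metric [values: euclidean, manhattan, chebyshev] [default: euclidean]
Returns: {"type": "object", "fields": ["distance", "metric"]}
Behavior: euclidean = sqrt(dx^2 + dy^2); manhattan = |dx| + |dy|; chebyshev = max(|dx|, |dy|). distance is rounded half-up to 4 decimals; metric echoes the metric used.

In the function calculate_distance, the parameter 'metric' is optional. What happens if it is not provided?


The calculate_distance spec declares:
  - metric (string, optional): Distance metric [values: euclidean, manhattan, chebyshev] [default: euclidean]
It defaults to euclidean


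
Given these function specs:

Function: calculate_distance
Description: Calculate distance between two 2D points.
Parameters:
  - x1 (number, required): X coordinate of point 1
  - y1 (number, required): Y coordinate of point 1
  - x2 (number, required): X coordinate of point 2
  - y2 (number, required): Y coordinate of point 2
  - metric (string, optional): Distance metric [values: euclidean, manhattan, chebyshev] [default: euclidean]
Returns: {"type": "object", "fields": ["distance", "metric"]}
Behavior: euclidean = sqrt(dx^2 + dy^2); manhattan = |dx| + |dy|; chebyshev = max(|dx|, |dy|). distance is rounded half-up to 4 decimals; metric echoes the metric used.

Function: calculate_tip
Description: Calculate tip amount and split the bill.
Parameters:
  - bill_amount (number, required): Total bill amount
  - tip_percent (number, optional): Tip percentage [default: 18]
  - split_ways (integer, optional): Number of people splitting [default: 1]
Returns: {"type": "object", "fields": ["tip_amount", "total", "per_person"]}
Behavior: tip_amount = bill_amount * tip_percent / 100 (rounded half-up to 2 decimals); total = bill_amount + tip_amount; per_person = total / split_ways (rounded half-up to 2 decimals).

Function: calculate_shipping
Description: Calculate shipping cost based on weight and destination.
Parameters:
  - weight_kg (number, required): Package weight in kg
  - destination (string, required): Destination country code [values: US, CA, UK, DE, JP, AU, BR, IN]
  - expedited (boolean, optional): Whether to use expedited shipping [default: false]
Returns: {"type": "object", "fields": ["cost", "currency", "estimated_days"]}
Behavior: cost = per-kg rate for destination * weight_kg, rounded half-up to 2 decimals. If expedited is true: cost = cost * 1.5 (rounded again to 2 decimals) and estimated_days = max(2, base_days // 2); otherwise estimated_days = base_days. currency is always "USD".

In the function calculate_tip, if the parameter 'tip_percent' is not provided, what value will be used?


The calculate_tip spec declares:
  - tip_percent (number, optional): Tip percentage [default: 18]
Default:
18
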